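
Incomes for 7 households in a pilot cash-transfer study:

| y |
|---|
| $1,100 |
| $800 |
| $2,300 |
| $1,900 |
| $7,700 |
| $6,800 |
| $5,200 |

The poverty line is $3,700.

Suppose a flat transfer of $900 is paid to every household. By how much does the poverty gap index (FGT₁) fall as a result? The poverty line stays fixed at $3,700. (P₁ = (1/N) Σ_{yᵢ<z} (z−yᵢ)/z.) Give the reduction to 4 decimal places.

0.1390

Before: below the line — $800, $1,100, $1,900, $2,300; poverty gap index (FGT₁) = 0.335907.
After the $900 transfer: below the line — $1,700, $2,000, $2,800, $3,200; poverty gap index (FGT₁) = 0.196911.
Reduction = 0.335907 − 0.196911 = 0.1390.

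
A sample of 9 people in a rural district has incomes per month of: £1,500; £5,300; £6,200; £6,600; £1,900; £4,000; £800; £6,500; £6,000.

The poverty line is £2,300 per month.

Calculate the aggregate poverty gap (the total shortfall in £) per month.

£2,700

Poor units: £800, £1,500, £1,900 (q = 3 of N = 9).
Individual gaps: 2300−800 = 1500; 2300−1500 = 800; 2300−1900 = 400.
Aggregate gap = £2,700.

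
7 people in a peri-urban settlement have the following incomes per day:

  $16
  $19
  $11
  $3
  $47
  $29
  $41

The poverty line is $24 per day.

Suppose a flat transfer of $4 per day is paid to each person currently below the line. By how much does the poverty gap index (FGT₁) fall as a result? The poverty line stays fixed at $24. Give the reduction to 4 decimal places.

Before: below the line — $3, $11, $16, $19; poverty gap index (FGT₁) = 0.279762.
After the $4 transfer: below the line — $7, $15, $20, $23; poverty gap index (FGT₁) = 0.184524.
Reduction = 0.279762 − 0.184524 = 0.0952.

0.0952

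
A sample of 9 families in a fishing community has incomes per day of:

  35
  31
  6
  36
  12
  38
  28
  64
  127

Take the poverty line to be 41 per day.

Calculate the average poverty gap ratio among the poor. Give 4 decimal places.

Below z: 6, 12, 28, 31, 35, 36, 38 (q = 7 of N = 9).
Relative gaps: 0.8537, 0.7073, 0.3171, 0.2439, 0.1463, 0.1220, 0.0732; sum = 2.463415.
The income-gap ratio divides by q (the poor only): 2.463415 / 7 = 0.3519.

0.3519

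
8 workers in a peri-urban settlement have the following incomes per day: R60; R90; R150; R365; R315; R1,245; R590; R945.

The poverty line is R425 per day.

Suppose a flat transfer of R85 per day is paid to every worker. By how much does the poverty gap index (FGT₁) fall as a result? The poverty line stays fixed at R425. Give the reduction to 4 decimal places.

Before: below the line — R60, R90, R150, R315, R365; poverty gap index (FGT₁) = 0.336765.
After the R85 transfer: below the line — R145, R175, R235, R400; poverty gap index (FGT₁) = 0.219118.
Reduction = 0.336765 − 0.219118 = 0.1176.

0.1176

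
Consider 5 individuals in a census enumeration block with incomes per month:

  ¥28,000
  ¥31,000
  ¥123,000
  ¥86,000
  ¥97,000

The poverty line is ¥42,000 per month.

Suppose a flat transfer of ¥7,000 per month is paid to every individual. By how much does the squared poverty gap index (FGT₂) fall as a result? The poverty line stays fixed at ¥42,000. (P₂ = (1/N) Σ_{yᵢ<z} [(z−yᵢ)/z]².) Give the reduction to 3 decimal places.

0.029

Before: below the line — ¥28,000, ¥31,000; squared poverty gap index (FGT₂) = 0.03594.
After the ¥7,000 transfer: below the line — ¥35,000, ¥38,000; squared poverty gap index (FGT₂) = 0.00737.
Reduction = 0.03594 − 0.00737 = 0.029.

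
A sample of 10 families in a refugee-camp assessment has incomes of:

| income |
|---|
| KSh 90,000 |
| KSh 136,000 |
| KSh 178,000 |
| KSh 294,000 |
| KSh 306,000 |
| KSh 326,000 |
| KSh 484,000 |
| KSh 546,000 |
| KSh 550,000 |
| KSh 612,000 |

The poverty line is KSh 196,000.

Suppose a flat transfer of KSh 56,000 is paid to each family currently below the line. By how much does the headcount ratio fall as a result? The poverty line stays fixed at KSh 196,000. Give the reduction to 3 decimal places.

Before: below the line — KSh 90,000, KSh 136,000, KSh 178,000; headcount ratio = 0.30000.
After the KSh 56,000 transfer: below the line — KSh 146,000, KSh 192,000; headcount ratio = 0.20000.
Reduction = 0.30000 − 0.20000 = 0.100.

0.100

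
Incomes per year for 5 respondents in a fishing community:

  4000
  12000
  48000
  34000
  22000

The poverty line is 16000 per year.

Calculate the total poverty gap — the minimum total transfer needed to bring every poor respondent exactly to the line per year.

16000

Below z: 4000, 12000 (q = 2 of N = 5).
Individual gaps: 16000−4000 = 12000; 16000−12000 = 4000.
Aggregate gap = 16000.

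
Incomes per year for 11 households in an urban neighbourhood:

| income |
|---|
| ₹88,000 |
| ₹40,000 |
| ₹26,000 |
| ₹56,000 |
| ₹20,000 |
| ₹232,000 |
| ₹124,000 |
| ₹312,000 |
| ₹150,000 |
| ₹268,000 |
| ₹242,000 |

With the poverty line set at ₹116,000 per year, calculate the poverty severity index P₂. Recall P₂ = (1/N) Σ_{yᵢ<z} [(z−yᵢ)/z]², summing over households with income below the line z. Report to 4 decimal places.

0.1856

Poor units: ₹20,000, ₹26,000, ₹40,000, ₹56,000, ₹88,000 (q = 5 of N = 11).
Shortfall ratios: (116000−20000)/116000 = 0.8276; (116000−26000)/116000 = 0.7759; (116000−40000)/116000 = 0.6552; (116000−56000)/116000 = 0.5172; (116000−88000)/116000 = 0.2414.
Squared: 0.6849; 0.6020; 0.4293; 0.2675; 0.0583.
Sum = 2.041914; P₂ = 2.041914 / 11 = 0.1856.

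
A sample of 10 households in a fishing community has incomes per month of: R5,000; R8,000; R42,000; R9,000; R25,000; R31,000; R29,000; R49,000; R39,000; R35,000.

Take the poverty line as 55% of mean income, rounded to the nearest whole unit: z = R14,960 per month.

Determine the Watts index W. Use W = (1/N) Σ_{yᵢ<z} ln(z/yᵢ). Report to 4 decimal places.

Below z: R5,000, R8,000, R9,000 (q = 3 of N = 10).
Log shortfalls: ln(14960/5000) = 1.0959; ln(14960/8000) = 0.6259; ln(14960/9000) = 0.5082.
W = 2.230036 / 10 = 0.2230.

0.2230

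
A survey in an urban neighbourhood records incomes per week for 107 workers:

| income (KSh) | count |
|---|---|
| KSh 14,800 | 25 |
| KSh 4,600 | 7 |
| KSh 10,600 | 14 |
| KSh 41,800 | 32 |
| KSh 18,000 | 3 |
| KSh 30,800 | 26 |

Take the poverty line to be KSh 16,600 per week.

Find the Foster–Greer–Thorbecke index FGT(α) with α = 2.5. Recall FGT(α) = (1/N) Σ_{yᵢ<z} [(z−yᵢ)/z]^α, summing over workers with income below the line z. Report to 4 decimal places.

0.0402

Poor units: 7×KSh 4,600, 14×KSh 10,600, 25×KSh 14,800 (q = 46 of N = 107).
Normalized shortfalls: (16600−4600)/16600 = 0.7229 (×7); (16600−10600)/16600 = 0.3614 (×14); (16600−14800)/16600 = 0.1084 (×25).
Raised to α = 2.5: 0.44431 (×7); 0.07854 (×14); 0.00387 (×25).
Sum = 4.306545; FGT(2.5) = 4.306545 / 107 = 0.0402.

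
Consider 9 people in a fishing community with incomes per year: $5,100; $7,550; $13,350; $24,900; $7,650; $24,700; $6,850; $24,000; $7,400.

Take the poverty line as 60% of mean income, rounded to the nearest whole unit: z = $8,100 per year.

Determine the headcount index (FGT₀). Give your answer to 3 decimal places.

0.556

5 of the 9 people have income below $8,100.
H = 5/9 = 0.556.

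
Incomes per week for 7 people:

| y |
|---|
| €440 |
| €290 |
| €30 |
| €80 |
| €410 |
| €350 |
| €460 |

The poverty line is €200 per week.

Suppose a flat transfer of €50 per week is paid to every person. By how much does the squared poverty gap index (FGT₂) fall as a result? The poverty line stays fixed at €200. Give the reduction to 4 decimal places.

Before: below the line — €30, €80; squared poverty gap index (FGT₂) = 0.154643.
After the €50 transfer: below the line — €80, €130; squared poverty gap index (FGT₂) = 0.068929.
Reduction = 0.154643 − 0.068929 = 0.0857.

0.0857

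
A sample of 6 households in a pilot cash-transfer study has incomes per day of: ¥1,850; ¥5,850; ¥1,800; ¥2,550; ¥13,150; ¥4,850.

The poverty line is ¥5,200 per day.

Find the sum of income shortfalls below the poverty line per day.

Incomes under z: ¥1,800, ¥1,850, ¥2,550, ¥4,850 (q = 4 of N = 6).
Individual gaps: 5200−1800 = 3400; 5200−1850 = 3350; 5200−2550 = 2650; 5200−4850 = 350.
Aggregate gap = ¥9,750.

¥9,750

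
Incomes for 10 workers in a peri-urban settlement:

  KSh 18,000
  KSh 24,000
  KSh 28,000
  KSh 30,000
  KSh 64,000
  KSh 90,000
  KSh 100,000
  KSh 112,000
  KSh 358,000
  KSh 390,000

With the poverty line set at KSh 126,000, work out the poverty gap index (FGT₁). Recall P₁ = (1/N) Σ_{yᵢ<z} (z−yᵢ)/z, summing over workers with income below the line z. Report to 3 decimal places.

Below the line: KSh 18,000, KSh 24,000, KSh 28,000, KSh 30,000, KSh 64,000, KSh 90,000, KSh 100,000, KSh 112,000 (q = 8 of N = 10).
Gap ratios (z−y)/z: (126000−18000)/126000 = 0.8571; (126000−24000)/126000 = 0.8095; (126000−28000)/126000 = 0.7778; (126000−30000)/126000 = 0.7619; (126000−64000)/126000 = 0.4921; (126000−90000)/126000 = 0.2857; (126000−100000)/126000 = 0.2063; (126000−112000)/126000 = 0.1111.
Σ = 4.301587. Dividing by the full population N = 10 gives P₁ = 0.430.

0.430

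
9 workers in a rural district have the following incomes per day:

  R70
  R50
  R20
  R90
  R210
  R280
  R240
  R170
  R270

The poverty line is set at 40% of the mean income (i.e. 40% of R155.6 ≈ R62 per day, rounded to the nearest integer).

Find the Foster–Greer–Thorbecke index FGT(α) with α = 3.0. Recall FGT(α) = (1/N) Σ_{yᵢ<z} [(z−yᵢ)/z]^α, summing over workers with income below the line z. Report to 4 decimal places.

0.0353

Incomes under z: R20, R50 (q = 2 of N = 9).
Normalized shortfalls: (62−20)/62 = 0.6774; (62−50)/62 = 0.1935.
Raised to α = 3.0: 0.31087; 0.00725.
Sum = 0.318116; FGT(3.0) = 0.318116 / 9 = 0.0353.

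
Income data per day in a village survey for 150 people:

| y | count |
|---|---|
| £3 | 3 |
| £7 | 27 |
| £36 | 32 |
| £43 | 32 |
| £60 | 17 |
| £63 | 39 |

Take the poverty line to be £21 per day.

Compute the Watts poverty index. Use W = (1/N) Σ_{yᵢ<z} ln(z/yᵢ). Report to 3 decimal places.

0.237

Incomes under z: 3×£3, 27×£7 (q = 30 of N = 150).
Log gaps: ln(21/3) = 1.9459 (×3); ln(21/7) = 1.0986 (×27).
W = 35.500262 / 150 = 0.237.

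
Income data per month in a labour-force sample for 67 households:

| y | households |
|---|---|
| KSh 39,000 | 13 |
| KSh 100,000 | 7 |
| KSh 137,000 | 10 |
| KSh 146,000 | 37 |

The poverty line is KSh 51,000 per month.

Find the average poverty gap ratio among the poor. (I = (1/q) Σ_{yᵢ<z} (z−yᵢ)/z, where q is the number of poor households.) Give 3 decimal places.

0.235

Incomes under z: 13×KSh 39,000 (q = 13 of N = 67).
Shortfall ratios (z−y)/z: 0.2353 (×13); sum = 3.058824.
The income-gap ratio divides by q (the poor only): 3.058824 / 13 = 0.235.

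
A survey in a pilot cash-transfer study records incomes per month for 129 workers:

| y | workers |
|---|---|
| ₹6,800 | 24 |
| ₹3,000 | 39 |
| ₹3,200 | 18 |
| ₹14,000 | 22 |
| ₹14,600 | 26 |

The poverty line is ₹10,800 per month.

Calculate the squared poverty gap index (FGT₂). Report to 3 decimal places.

Below the line: 39×₹3,000, 18×₹3,200, 24×₹6,800 (q = 81 of N = 129).
Normalized shortfalls: (10800−3000)/10800 = 0.7222 (×39); (10800−3200)/10800 = 0.7037 (×18); (10800−6800)/10800 = 0.3704 (×24).
Squared: 0.5216 (×39); 0.4952 (×18); 0.1372 (×24).
Sum = 32.548354; P₂ = 32.548354 / 129 = 0.252.

0.252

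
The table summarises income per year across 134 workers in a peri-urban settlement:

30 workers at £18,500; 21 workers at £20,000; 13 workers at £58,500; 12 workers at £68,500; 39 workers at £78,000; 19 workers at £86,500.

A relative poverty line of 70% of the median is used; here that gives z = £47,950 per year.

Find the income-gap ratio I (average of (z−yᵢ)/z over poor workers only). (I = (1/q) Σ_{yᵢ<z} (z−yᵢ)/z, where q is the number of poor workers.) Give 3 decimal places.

Below the line: 30×£18,500, 21×£20,000 (q = 51 of N = 134).
Relative gaps: 0.6142 (×30), 0.5829 (×21); sum = 30.666319.
I averages over the q = 51 poor units only: 30.666319 / 51 = 0.601.

0.601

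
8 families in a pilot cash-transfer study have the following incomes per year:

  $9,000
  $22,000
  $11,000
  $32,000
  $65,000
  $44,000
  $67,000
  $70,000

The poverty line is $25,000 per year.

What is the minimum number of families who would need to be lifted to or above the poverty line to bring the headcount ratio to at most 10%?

3

Currently q = 3 of N = 8 are below the line (H = 0.375).
A headcount ratio of at most 10% allows at most ⌊0.10 × 8⌋ = 0 poor families.
So at least 3 − 0 = 3 must be lifted.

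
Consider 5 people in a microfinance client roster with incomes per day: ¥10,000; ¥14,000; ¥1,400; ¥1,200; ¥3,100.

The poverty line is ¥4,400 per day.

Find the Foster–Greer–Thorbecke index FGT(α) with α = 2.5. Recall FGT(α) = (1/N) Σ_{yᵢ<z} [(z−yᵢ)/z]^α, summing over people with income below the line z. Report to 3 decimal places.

Below the line: ¥1,200, ¥1,400, ¥3,100 (q = 3 of N = 5).
Gap ratios (z−y)/z: (4400−1200)/4400 = 0.7273; (4400−1400)/4400 = 0.6818; (4400−3100)/4400 = 0.2955.
Raised to α = 2.5: 0.45107; 0.38386; 0.04745.
Sum = 0.882377; FGT(2.5) = 0.882377 / 5 = 0.176.

0.176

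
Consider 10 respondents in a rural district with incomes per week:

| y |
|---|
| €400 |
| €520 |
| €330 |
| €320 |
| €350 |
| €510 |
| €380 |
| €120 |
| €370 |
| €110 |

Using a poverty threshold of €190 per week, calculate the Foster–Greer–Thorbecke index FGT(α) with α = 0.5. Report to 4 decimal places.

0.1256

Below the line: €110, €120 (q = 2 of N = 10).
Relative gaps: (190−110)/190 = 0.4211; (190−120)/190 = 0.3684.
Raised to α = 0.5: 0.64889; 0.60698.
Sum = 1.255863; FGT(0.5) = 1.255863 / 10 = 0.1256.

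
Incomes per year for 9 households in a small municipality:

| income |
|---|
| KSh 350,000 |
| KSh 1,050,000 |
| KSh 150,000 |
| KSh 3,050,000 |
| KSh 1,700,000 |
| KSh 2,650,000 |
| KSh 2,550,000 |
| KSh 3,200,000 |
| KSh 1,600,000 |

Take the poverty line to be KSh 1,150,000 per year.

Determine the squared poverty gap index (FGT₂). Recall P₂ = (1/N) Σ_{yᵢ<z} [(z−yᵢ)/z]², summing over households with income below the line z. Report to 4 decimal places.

Poor units: KSh 150,000, KSh 350,000, KSh 1,050,000 (q = 3 of N = 9).
Gap ratios (z−y)/z: (1150000−150000)/1150000 = 0.8696; (1150000−350000)/1150000 = 0.6957; (1150000−1050000)/1150000 = 0.0870.
Squared: 0.7561; 0.4839; 0.0076.
Sum = 1.247637; P₂ = 1.247637 / 9 = 0.1386.

0.1386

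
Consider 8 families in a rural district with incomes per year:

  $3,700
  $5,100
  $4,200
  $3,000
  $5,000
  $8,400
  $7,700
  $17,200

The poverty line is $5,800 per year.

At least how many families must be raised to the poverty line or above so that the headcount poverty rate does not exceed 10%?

5

5 of the 8 families are poor, so H = 5/8 = 0.625.
A headcount ratio of at most 10% allows at most ⌊0.10 × 8⌋ = 0 poor families.
So at least 5 − 0 = 5 must be lifted.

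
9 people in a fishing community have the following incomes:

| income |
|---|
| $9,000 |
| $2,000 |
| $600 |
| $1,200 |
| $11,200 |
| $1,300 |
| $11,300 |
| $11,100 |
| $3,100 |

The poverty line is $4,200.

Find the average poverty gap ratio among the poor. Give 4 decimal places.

0.6095

Below the line: $600, $1,200, $1,300, $2,000, $3,100 (q = 5 of N = 9).
Relative gaps: 0.8571, 0.7143, 0.6905, 0.5238, 0.2619; sum = 3.047619.
I averages over the q = 5 poor units only: 3.047619 / 5 = 0.6095.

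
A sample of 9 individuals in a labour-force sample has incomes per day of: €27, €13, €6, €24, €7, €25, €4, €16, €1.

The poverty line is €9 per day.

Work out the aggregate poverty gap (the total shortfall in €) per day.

Below z: €1, €4, €6, €7 (q = 4 of N = 9).
Individual gaps: 9−1 = 8; 9−4 = 5; 9−6 = 3; 9−7 = 2.
Aggregate gap = €18.

€18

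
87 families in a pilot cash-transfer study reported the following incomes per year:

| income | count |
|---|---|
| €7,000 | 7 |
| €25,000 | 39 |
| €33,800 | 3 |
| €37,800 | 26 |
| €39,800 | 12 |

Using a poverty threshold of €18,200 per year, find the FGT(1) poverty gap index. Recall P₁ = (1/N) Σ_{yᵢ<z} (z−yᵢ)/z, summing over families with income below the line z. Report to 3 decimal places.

Below the line: 7×€7,000 (q = 7 of N = 87).
Relative gaps: (18200−7000)/18200 = 0.6154 (×7).
Σ = 4.307692. Dividing by the full population N = 87 gives P₁ = 0.050.

0.050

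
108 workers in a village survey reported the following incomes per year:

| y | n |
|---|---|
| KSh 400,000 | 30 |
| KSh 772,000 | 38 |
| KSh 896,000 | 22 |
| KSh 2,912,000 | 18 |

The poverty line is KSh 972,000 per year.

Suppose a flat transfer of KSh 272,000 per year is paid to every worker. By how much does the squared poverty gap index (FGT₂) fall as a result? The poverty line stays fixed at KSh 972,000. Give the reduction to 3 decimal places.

Before: below the line — 30×KSh 400,000, 38×KSh 772,000, 22×KSh 896,000; squared poverty gap index (FGT₂) = 0.11234.
After the KSh 272,000 transfer: below the line — 30×KSh 672,000; squared poverty gap index (FGT₂) = 0.02646.
Reduction = 0.11234 − 0.02646 = 0.086.

0.086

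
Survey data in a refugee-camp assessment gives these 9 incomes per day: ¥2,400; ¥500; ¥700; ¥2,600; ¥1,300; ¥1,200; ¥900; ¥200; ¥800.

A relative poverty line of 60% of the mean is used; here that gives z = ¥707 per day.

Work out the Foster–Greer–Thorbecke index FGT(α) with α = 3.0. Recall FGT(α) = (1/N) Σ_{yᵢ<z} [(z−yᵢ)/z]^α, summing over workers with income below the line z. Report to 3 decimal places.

Incomes under z: ¥200, ¥500, ¥700 (q = 3 of N = 9).
Normalized shortfalls: (707−200)/707 = 0.7171; (707−500)/707 = 0.2928; (707−700)/707 = 0.0099.
Raised to α = 3.0: 0.36878; 0.02510; 0.00000.
Sum = 0.393878; FGT(3.0) = 0.393878 / 9 = 0.044.

0.044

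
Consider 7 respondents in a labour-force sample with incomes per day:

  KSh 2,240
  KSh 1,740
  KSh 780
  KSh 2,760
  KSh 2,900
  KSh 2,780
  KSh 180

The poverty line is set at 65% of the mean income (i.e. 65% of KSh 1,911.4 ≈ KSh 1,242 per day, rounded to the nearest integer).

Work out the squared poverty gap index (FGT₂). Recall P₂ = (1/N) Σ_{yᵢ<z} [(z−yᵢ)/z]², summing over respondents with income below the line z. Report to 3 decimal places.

Below z: KSh 180, KSh 780 (q = 2 of N = 7).
Relative gaps: (1242−180)/1242 = 0.8551; (1242−780)/1242 = 0.3720.
Squared: 0.7311; 0.1384.
Sum = 0.869519; P₂ = 0.869519 / 7 = 0.124.

0.124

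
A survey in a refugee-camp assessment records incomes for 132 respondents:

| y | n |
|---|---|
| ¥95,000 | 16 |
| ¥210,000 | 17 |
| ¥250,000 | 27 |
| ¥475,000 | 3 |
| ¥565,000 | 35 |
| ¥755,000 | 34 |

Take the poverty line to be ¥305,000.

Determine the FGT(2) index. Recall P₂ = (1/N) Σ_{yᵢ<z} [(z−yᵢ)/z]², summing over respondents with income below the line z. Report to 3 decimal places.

0.077

Poor units: 16×¥95,000, 17×¥210,000, 27×¥250,000 (q = 60 of N = 132).
Shortfall ratios: (305000−95000)/305000 = 0.6885 (×16); (305000−210000)/305000 = 0.3115 (×17); (305000−250000)/305000 = 0.1803 (×27).
Squared: 0.4741 (×16); 0.0970 (×17); 0.0325 (×27).
Sum = 10.112335; P₂ = 10.112335 / 132 = 0.077.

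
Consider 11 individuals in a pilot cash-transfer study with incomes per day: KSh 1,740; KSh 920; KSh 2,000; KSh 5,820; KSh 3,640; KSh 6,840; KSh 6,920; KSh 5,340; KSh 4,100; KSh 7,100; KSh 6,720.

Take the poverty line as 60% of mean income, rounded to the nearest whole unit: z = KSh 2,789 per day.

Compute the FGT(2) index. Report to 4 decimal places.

Poor units: KSh 920, KSh 1,740, KSh 2,000 (q = 3 of N = 11).
Normalized shortfalls: (2789−920)/2789 = 0.6701; (2789−1740)/2789 = 0.3761; (2789−2000)/2789 = 0.2829.
Squared: 0.4491; 0.1415; 0.0800.
Sum = 0.670575; P₂ = 0.670575 / 11 = 0.0610.

0.0610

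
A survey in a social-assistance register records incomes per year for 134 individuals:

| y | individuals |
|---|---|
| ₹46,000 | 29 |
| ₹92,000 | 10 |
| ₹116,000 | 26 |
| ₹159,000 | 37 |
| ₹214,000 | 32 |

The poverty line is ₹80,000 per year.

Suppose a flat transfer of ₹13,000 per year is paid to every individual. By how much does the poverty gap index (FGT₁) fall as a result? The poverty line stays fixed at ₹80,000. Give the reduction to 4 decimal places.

Before: below the line — 29×₹46,000; poverty gap index (FGT₁) = 0.091978.
After the ₹13,000 transfer: below the line — 29×₹59,000; poverty gap index (FGT₁) = 0.056810.
Reduction = 0.091978 − 0.056810 = 0.0352.

0.0352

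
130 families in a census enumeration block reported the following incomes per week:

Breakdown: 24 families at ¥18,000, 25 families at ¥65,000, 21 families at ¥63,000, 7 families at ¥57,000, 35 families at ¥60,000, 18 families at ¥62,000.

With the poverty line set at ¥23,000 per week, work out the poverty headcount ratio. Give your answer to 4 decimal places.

24 of the 130 families have income below ¥23,000.
H = 24/130 = 0.1846.

0.1846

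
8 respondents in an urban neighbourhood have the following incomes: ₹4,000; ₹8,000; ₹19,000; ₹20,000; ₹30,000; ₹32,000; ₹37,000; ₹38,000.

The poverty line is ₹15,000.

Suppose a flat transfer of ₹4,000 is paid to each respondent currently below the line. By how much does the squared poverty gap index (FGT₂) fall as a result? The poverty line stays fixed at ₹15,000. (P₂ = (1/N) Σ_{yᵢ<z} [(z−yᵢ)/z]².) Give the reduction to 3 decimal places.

0.062

Before: below the line — ₹4,000, ₹8,000; squared poverty gap index (FGT₂) = 0.09444.
After the ₹4,000 transfer: below the line — ₹8,000, ₹12,000; squared poverty gap index (FGT₂) = 0.03222.
Reduction = 0.09444 − 0.03222 = 0.062.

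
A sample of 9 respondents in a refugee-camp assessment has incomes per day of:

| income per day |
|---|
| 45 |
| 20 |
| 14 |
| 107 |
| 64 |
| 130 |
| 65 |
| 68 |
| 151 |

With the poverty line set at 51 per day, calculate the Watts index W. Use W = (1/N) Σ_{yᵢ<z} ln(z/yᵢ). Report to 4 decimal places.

Poor units: 14, 20, 45 (q = 3 of N = 9).
ln(z/y) terms: ln(51/14) = 1.2928; ln(51/20) = 0.9361; ln(51/45) = 0.1252.
W = 2.354025 / 9 = 0.2616.

0.2616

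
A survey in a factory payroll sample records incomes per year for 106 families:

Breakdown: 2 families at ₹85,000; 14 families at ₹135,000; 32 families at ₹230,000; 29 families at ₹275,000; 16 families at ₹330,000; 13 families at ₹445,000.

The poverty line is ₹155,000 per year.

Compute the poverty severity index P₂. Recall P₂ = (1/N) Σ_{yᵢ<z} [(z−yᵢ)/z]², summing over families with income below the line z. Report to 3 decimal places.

Below the line: 2×₹85,000, 14×₹135,000 (q = 16 of N = 106).
Gap ratios (z−y)/z: (155000−85000)/155000 = 0.4516 (×2); (155000−135000)/155000 = 0.1290 (×14).
Squared: 0.2040 (×2); 0.0166 (×14).
Sum = 0.640999; P₂ = 0.640999 / 106 = 0.006.

0.006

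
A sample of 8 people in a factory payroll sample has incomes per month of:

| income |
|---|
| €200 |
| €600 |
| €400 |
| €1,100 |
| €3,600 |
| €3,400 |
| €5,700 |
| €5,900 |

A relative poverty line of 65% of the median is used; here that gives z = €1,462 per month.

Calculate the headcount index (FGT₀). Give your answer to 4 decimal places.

4 of the 8 people have income below €1,462.
H = 4/8 = 0.5000.

0.5000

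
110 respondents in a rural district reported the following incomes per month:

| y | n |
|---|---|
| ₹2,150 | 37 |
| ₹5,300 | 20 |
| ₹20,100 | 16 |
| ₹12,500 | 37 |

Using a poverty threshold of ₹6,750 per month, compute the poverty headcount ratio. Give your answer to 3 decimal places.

0.518

57 of the 110 respondents have income below ₹6,750.
H = 57/110 = 0.518.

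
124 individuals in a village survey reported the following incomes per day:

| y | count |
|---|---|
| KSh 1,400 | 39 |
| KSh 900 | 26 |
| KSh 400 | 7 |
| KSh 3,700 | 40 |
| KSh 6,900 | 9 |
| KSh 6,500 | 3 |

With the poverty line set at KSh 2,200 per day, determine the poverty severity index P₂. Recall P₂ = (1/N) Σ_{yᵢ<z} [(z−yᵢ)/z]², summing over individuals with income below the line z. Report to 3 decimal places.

Incomes under z: 7×KSh 400, 26×KSh 900, 39×KSh 1,400 (q = 72 of N = 124).
Gap ratios (z−y)/z: (2200−400)/2200 = 0.8182 (×7); (2200−900)/2200 = 0.5909 (×26); (2200−1400)/2200 = 0.3636 (×39).
Squared: 0.6694 (×7); 0.3492 (×26); 0.1322 (×39).
Sum = 18.921488; P₂ = 18.921488 / 124 = 0.153.

0.153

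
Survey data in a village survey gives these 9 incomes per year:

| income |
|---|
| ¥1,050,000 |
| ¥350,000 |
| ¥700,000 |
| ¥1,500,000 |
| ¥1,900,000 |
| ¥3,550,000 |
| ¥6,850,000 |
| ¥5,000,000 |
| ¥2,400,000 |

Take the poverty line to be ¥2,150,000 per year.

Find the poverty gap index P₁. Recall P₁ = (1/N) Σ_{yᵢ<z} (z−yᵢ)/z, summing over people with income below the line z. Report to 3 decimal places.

Poor units: ¥350,000, ¥700,000, ¥1,050,000, ¥1,500,000, ¥1,900,000 (q = 5 of N = 9).
Shortfall ratios: (2150000−350000)/2150000 = 0.8372; (2150000−700000)/2150000 = 0.6744; (2150000−1050000)/2150000 = 0.5116; (2150000−1500000)/2150000 = 0.3023; (2150000−1900000)/2150000 = 0.1163.
Σ = 2.441860. Dividing by the full population N = 9 gives P₁ = 0.271.

0.271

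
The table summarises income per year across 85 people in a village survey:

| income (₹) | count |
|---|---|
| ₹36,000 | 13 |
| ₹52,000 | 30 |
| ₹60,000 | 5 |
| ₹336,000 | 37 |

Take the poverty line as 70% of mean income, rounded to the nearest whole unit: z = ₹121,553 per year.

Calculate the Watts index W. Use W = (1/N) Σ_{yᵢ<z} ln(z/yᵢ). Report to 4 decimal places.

0.5273

Below z: 13×₹36,000, 30×₹52,000, 5×₹60,000 (q = 48 of N = 85).
ln(z/y) terms: ln(121553/36000) = 1.2168 (×13); ln(121553/52000) = 0.8491 (×30); ln(121553/60000) = 0.7060 (×5).
W = 44.822038 / 85 = 0.5273.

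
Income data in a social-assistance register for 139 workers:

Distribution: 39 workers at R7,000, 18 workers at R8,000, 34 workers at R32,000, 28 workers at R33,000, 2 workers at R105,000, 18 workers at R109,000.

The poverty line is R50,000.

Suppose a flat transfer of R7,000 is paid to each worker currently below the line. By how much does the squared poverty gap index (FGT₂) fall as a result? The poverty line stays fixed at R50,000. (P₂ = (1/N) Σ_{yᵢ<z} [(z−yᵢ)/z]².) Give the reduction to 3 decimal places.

Before: below the line — 39×R7,000, 18×R8,000, 34×R32,000, 28×R33,000; squared poverty gap index (FGT₂) = 0.35387.
After the R7,000 transfer: below the line — 39×R14,000, 18×R15,000, 34×R39,000, 28×R40,000; squared poverty gap index (FGT₂) = 0.22880.
Reduction = 0.35387 − 0.22880 = 0.125.

0.125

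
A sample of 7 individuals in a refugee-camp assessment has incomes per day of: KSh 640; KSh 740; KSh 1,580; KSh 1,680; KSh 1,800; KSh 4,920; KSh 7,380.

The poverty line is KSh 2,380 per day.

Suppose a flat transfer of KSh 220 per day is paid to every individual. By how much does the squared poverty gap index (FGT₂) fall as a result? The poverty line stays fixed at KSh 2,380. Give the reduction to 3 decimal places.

Before: below the line — KSh 640, KSh 740, KSh 1,580, KSh 1,680, KSh 1,800; squared poverty gap index (FGT₂) = 0.18117.
After the KSh 220 transfer: below the line — KSh 860, KSh 960, KSh 1,800, KSh 1,900, KSh 2,020; squared poverty gap index (FGT₂) = 0.12669.
Reduction = 0.18117 − 0.12669 = 0.054.

0.054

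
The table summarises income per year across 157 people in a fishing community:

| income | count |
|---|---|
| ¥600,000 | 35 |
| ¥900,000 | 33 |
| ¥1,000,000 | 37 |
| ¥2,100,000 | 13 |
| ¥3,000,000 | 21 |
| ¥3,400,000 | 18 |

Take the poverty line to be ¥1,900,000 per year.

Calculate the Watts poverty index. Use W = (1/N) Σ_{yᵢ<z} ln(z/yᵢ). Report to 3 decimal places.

0.565

Below the line: 35×¥600,000, 33×¥900,000, 37×¥1,000,000 (q = 105 of N = 157).
Log gaps: ln(1900000/600000) = 1.1527 (×35); ln(1900000/900000) = 0.7472 (×33); ln(1900000/1000000) = 0.6419 (×37).
W = 88.750452 / 157 = 0.565.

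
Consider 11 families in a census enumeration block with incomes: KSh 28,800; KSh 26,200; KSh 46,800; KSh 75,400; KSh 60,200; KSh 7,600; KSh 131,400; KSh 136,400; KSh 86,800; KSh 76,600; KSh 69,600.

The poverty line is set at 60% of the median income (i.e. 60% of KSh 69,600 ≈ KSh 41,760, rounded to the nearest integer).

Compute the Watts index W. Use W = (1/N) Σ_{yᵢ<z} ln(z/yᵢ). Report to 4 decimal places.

0.2310

Below z: KSh 7,600, KSh 26,200, KSh 28,800 (q = 3 of N = 11).
Log gaps: ln(41760/7600) = 1.7038; ln(41760/26200) = 0.4662; ln(41760/28800) = 0.3716.
W = 2.541534 / 11 = 0.2310.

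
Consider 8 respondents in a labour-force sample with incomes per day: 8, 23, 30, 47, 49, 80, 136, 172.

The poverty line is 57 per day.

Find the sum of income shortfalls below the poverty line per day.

Incomes under z: 8, 23, 30, 47, 49 (q = 5 of N = 8).
Individual gaps: 57−8 = 49; 57−23 = 34; 57−30 = 27; 57−47 = 10; 57−49 = 8.
Aggregate gap = 128.

128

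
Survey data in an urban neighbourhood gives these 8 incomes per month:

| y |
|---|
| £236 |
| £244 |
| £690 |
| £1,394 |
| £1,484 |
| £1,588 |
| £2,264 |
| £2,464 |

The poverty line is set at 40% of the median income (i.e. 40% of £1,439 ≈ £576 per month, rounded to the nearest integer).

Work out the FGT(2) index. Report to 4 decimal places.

0.0851

Poor units: £236, £244 (q = 2 of N = 8).
Shortfall ratios: (576−236)/576 = 0.5903; (576−244)/576 = 0.5764.
Squared: 0.3484; 0.3322.
Sum = 0.680652; P₂ = 0.680652 / 8 = 0.0851.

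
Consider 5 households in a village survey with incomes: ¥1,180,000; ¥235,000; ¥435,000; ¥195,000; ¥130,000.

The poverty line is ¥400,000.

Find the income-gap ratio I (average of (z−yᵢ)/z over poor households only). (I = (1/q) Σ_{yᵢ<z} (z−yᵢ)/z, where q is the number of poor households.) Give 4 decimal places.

0.5333

Incomes under z: ¥130,000, ¥195,000, ¥235,000 (q = 3 of N = 5).
Relative gaps: 0.6750, 0.5125, 0.4125; sum = 1.600000.
The income-gap ratio divides by q (the poor only): 1.600000 / 3 = 0.5333.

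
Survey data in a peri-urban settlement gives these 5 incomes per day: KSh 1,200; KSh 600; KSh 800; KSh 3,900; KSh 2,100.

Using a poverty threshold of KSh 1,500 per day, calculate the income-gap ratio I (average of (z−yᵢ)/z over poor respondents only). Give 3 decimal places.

0.422

Incomes under z: KSh 600, KSh 800, KSh 1,200 (q = 3 of N = 5).
Relative gaps: 0.6000, 0.4667, 0.2000; sum = 1.266667.
The income-gap ratio divides by q (the poor only): 1.266667 / 3 = 0.422.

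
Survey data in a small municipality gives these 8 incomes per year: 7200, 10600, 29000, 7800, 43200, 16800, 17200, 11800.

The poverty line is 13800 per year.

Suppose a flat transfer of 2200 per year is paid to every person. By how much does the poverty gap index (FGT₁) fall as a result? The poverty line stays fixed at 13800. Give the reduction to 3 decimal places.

Before: below the line — 7200, 7800, 10600, 11800; poverty gap index (FGT₁) = 0.16123.
After the 2200 transfer: below the line — 9400, 10000, 12800; poverty gap index (FGT₁) = 0.08333.
Reduction = 0.16123 − 0.08333 = 0.078.

0.078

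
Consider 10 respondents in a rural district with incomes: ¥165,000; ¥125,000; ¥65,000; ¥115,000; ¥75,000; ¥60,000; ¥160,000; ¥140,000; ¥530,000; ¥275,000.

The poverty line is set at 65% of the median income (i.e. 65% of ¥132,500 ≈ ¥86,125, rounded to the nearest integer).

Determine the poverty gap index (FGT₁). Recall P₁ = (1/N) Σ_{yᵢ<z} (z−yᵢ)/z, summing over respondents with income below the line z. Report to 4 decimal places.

Poor units: ¥60,000, ¥65,000, ¥75,000 (q = 3 of N = 10).
Relative gaps: (86125−60000)/86125 = 0.3033; (86125−65000)/86125 = 0.2453; (86125−75000)/86125 = 0.1292.
Sum of shortfalls = 0.677794; P₁ averages over all N: 0.677794 / 10 = 0.0678.

0.0678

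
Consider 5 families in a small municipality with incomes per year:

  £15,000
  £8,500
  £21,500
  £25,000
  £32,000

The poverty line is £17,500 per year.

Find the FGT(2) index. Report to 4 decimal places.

0.0570

Below the line: £8,500, £15,000 (q = 2 of N = 5).
Relative gaps: (17500−8500)/17500 = 0.5143; (17500−15000)/17500 = 0.1429.
Squared: 0.2645; 0.0204.
Sum = 0.284898; P₂ = 0.284898 / 5 = 0.0570.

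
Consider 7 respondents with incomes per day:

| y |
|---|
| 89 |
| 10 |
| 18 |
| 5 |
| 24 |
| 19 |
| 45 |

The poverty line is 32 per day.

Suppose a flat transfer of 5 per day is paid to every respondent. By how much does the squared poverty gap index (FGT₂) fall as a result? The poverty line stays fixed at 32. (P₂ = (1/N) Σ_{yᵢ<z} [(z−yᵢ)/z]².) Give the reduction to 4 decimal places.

0.0997

Before: below the line — 5, 10, 18, 19, 24; squared poverty gap index (FGT₂) = 0.229074.
After the 5 transfer: below the line — 10, 15, 23, 24, 29; squared poverty gap index (FGT₂) = 0.129325.
Reduction = 0.229074 − 0.129325 = 0.0997.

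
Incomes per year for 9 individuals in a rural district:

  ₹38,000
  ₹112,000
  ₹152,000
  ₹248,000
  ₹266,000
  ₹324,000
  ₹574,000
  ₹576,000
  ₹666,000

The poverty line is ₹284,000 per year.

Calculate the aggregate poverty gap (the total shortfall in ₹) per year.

Poor units: ₹38,000, ₹112,000, ₹152,000, ₹248,000, ₹266,000 (q = 5 of N = 9).
Individual gaps: 284000−38000 = 246000; 284000−112000 = 172000; 284000−152000 = 132000; 284000−248000 = 36000; 284000−266000 = 18000.
Aggregate gap = ₹604,000.

₹604,000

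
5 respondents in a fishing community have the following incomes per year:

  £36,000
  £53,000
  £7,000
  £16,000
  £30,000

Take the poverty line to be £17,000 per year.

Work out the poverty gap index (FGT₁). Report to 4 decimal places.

Incomes under z: £7,000, £16,000 (q = 2 of N = 5).
Gap ratios (z−y)/z: (17000−7000)/17000 = 0.5882; (17000−16000)/17000 = 0.0588.
Sum of shortfalls = 0.647059; P₁ averages over all N: 0.647059 / 5 = 0.1294.

0.1294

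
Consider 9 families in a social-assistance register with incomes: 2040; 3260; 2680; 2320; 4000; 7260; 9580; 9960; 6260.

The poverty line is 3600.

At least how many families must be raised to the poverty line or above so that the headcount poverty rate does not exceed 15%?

4 of the 9 families are poor, so H = 4/9 = 0.444.
A headcount ratio of at most 15% allows at most ⌊0.15 × 9⌋ = 1 poor families.
So at least 4 − 1 = 3 must be lifted.

3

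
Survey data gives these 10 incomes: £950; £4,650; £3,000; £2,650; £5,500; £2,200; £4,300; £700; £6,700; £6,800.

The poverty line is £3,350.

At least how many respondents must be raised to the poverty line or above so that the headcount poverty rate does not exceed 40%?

Currently q = 5 of N = 10 are below the line (H = 0.500).
A headcount ratio of at most 40% allows at most ⌊0.40 × 10⌋ = 4 poor respondents.
So at least 5 − 4 = 1 must be lifted.

1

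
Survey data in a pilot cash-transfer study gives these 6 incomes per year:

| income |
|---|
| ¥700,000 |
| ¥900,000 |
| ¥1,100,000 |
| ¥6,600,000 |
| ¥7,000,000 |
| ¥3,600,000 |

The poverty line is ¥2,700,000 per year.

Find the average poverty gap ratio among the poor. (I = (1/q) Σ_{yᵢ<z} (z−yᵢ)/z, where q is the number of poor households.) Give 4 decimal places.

Poor units: ¥700,000, ¥900,000, ¥1,100,000 (q = 3 of N = 6).
Relative gaps: 0.7407, 0.6667, 0.5926; sum = 2.000000.
The income-gap ratio divides by q (the poor only): 2.000000 / 3 = 0.6667.

0.6667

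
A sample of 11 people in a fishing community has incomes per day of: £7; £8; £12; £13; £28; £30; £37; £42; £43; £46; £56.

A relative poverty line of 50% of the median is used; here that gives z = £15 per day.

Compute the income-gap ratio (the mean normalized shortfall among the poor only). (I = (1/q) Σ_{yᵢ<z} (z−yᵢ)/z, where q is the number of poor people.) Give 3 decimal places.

Below z: £7, £8, £12, £13 (q = 4 of N = 11).
Relative gaps: 0.5333, 0.4667, 0.2000, 0.1333; sum = 1.333333.
The income-gap ratio divides by q (the poor only): 1.333333 / 4 = 0.333.

0.333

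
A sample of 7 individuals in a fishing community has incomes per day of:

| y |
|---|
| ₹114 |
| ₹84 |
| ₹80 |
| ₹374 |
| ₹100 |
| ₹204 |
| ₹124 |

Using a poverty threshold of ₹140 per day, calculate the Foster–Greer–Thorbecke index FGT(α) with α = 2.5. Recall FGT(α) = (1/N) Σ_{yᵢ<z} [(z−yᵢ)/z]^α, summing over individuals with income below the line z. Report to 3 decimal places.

Below the line: ₹80, ₹84, ₹100, ₹114, ₹124 (q = 5 of N = 7).
Normalized shortfalls: (140−80)/140 = 0.4286; (140−84)/140 = 0.4000; (140−100)/140 = 0.2857; (140−114)/140 = 0.1857; (140−124)/140 = 0.1143.
Raised to α = 2.5: 0.12024; 0.10119; 0.04363; 0.01486; 0.00442.
Sum = 0.284349; FGT(2.5) = 0.284349 / 7 = 0.041.

0.041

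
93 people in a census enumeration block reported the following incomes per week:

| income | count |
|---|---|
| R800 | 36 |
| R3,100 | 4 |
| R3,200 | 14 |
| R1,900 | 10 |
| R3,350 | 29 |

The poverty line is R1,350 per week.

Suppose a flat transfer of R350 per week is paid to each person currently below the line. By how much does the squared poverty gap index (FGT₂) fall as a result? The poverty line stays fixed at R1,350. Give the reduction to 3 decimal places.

Before: below the line — 36×R800; squared poverty gap index (FGT₂) = 0.06425.
After the R350 transfer: below the line — 36×R1,150; squared poverty gap index (FGT₂) = 0.00850.
Reduction = 0.06425 − 0.00850 = 0.056.

0.056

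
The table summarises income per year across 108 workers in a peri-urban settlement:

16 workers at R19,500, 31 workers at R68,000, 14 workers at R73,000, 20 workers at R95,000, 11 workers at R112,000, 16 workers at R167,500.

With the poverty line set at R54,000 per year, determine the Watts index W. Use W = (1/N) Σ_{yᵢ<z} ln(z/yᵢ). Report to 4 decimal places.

Below z: 16×R19,500 (q = 16 of N = 108).
Log shortfalls: ln(54000/19500) = 1.0186 (×16).
W = 16.297113 / 108 = 0.1509.

0.1509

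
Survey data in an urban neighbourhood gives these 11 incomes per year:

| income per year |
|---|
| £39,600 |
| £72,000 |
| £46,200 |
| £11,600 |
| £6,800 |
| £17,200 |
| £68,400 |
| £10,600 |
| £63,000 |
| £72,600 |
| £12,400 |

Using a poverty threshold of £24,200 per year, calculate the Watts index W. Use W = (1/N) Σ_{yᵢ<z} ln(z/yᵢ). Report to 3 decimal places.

Below z: £6,800, £10,600, £11,600, £12,400, £17,200 (q = 5 of N = 11).
ln(z/y) terms: ln(24200/6800) = 1.2694; ln(24200/10600) = 0.8255; ln(24200/11600) = 0.7353; ln(24200/12400) = 0.6687; ln(24200/17200) = 0.3414.
W = 3.840376 / 11 = 0.349.

0.349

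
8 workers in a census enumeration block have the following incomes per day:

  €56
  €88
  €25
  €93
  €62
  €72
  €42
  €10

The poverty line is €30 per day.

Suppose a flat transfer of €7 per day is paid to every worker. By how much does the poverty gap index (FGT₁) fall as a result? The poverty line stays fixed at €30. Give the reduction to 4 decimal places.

Before: below the line — €10, €25; poverty gap index (FGT₁) = 0.104167.
After the €7 transfer: below the line — €17; poverty gap index (FGT₁) = 0.054167.
Reduction = 0.104167 − 0.054167 = 0.0500.

0.0500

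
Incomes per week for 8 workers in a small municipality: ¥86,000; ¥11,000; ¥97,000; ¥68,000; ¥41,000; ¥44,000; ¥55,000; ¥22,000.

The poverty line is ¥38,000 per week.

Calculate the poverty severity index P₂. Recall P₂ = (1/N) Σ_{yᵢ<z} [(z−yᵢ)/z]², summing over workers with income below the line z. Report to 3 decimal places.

0.085

Poor units: ¥11,000, ¥22,000 (q = 2 of N = 8).
Normalized shortfalls: (38000−11000)/38000 = 0.7105; (38000−22000)/38000 = 0.4211.
Squared: 0.5048; 0.1773.
Sum = 0.682133; P₂ = 0.682133 / 8 = 0.085.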